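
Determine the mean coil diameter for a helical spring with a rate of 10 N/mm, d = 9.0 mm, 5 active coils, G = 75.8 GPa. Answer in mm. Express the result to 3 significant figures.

108 mm

D = (Gd⁴/(8N_a·k))^(1/3) = (75.8×10³·9.0⁴/(8·5·10))^(1/3)
  = (1.24331e+06)^(1/3) = 107.5292 mm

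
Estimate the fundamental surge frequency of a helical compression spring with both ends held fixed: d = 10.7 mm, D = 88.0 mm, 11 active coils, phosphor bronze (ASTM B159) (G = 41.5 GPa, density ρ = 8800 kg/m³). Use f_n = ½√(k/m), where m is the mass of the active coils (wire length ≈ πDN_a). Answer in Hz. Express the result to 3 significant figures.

k = Gd⁴/(8D³N_a) = (41.5×10³)(10.7⁴)/(8·88.0³·11) = 9.0709 N/mm = 9070.9 N/m
Wire length L = πDN_a = π·88.0·11 = 3041.1 mm
m = ρ·(πd²/4)·L = 8800 × 89.92×10⁻⁶ m² × 3.0411 m = 2.4064 kg
f_n = ½√(k/m) = 0.5·√(9070.9/2.4064) = 0.5·√(3769.5) = 30.698 Hz

30.7 Hz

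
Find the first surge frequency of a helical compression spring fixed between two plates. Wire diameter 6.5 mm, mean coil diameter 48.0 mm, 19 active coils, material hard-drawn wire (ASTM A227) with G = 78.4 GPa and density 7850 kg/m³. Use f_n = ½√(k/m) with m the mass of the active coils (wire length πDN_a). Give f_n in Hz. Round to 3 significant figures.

k = Gd⁴/(8D³N_a) = (78.4×10³)(6.5⁴)/(8·48.0³·19) = 8.3253 N/mm = 8325.3 N/m
Wire length L = πDN_a = π·48.0·19 = 2865.1 mm
m = ρ·(πd²/4)·L = 7850 × 33.183×10⁻⁶ m² × 2.8651 m = 0.74633 kg
f_n = ½√(k/m) = 0.5·√(8325.3/0.74633) = 0.5·√(11155) = 52.809 Hz

52.8 Hz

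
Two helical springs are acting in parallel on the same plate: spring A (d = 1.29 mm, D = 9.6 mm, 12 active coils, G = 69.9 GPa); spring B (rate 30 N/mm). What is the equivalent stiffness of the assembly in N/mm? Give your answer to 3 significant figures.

32.3 N/mm

k_A = Gd⁴/(8D³N_a) = (69.9×10³)(1.29⁴)/(8·9.6³·12) = 2.279 N/mm
Parallel: k_eq = 2.279 + 30 = 32.279 N/mm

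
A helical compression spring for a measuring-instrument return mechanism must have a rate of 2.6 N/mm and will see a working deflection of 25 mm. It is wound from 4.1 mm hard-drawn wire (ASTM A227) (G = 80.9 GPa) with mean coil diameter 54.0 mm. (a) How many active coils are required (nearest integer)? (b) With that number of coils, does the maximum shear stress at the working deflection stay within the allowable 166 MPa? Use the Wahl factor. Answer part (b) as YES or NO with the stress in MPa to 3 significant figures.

N_a = Gd⁴/(8D³k) = (80.9×10³)(4.1⁴)/(8·54.0³·2.6) = 6.98 → N_a = 7
Actual rate k = Gd⁴/(8D³·7) = 2.5925 N/mm
Working load F = kδ = 2.5925·25 = 64.812 N
C = 54.0/4.1 = 13.1707; K_W = (4C−1)/(4C−4)+0.615/C = 1.1083
τ_max = K_W·8FD/(πd³) = 1.1083·129.31 = 143.32 MPa
τ_max ≤ 166 MPa → acceptable

(a) 7 coils; (b) YES, τ_max = 143 MPa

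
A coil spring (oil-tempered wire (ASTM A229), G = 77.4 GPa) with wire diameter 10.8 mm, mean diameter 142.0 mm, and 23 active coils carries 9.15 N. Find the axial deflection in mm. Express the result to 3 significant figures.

k = Gd⁴/(8D³N_a) = (77.4×10³)(10.8⁴)/(8·142.0³·23) = 1.9987 N/mm
δ = F/k = 9.15 / 1.9987 = 4.5779 mm

4.58 mm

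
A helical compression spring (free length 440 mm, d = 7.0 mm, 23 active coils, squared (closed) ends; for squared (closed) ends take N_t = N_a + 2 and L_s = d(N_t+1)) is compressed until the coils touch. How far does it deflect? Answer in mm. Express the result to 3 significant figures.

N_t = 25; L_s = 7.0·26 = 182 mm
δ_solid = L₀ − L_s = 440 − 182 = 258 mm

258 mm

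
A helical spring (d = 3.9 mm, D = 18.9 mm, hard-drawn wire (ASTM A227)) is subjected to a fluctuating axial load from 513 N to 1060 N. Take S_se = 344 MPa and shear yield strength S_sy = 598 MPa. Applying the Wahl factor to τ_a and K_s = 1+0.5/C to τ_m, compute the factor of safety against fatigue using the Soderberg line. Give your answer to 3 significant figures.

0.493

C = D/d = 18.9/3.9 = 4.8462; K_W = (4C−1)/(4C−4)+0.615/C = 1.3219; K_s = 1+0.5/C = 1.1032
F_a = (F_max−F_min)/2 = 273.5 N; F_m = (F_max+F_min)/2 = 786.5 N
τ_a = K_W·8F_aD/(πd³) = 1.3219 × 221.9 = 293.34 MPa
τ_m = K_s·8F_mD/(πd³) = 1.1032 × 638.13 = 703.97 MPa
Soderberg: 1/n_f = τ_a/S_se + τ_m/S_sy = 293.34/344 + 703.97/598 = 0.85272 + 1.17720 = 2.0299
n_f = 1/2.0299 = 0.4926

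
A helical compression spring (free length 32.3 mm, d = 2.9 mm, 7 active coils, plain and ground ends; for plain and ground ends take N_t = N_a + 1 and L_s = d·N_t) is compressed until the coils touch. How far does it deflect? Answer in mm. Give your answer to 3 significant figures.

9.10 mm

N_t = 8; L_s = 2.9·8 = 23.2 mm
δ_solid = L₀ − L_s = 32.3 − 23.2 = 9.1 mm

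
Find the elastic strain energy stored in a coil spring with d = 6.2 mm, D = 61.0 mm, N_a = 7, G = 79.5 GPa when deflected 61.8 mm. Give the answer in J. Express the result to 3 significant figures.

17.6 J

k = Gd⁴/(8D³N_a) = (79.5×10³)(6.2⁴)/(8·61.0³·7) = 9.2418 N/mm
U = ½kδ² = 0.5 × 9.2418 × 61.8² = 17648 N·mm = 17.648 J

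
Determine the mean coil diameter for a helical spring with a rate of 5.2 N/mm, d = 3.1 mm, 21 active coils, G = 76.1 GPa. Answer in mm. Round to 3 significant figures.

D = (Gd⁴/(8N_a·k))^(1/3) = (76.1×10³·3.1⁴/(8·21·5.2))^(1/3)
  = (8044.87)^(1/3) = 20.0373 mm

20.0 mm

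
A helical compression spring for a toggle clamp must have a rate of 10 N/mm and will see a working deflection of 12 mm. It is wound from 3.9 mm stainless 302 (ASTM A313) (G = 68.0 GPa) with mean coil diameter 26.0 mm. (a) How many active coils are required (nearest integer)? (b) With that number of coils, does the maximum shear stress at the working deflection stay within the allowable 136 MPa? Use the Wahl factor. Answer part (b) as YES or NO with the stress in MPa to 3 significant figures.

N_a = Gd⁴/(8D³k) = (68.0×10³)(3.9⁴)/(8·26.0³·10) = 11.19 → N_a = 11
Actual rate k = Gd⁴/(8D³·11) = 10.171 N/mm
Working load F = kδ = 10.171·12 = 122.05 N
C = 26.0/3.9 = 6.6667; K_W = (4C−1)/(4C−4)+0.615/C = 1.2246
τ_max = K_W·8FD/(πd³) = 1.2246·136.23 = 166.82 MPa
τ_max > 136 MPa → exceeds allowable

(a) 11 coils; (b) NO, τ_max = 167 MPa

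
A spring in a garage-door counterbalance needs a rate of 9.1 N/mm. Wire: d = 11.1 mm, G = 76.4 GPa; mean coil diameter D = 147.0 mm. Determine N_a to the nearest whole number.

N_a = Gd⁴/(8D³k) = (76.4×10³ × 11.1⁴)/(8 × 147.0³ × 9.1)
    = 1.15981e+09 / 2.31251e+08 = 5.015 → 5 coils

5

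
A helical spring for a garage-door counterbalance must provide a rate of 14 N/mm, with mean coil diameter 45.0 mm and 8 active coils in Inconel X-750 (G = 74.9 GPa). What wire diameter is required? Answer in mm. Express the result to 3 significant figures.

5.75 mm

d = (8D³N_a·k / G)^(1/4) = (8·45.0³·8·14 / (74.9×10³))^0.25
  = (1090.1)^0.25 = 5.7460 mm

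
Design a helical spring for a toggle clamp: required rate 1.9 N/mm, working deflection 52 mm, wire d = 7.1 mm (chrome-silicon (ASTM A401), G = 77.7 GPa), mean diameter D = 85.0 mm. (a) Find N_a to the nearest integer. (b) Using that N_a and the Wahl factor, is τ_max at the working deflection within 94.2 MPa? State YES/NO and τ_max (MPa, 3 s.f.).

(a) 21 coils; (b) YES, τ_max = 67.4 MPa

N_a = Gd⁴/(8D³k) = (77.7×10³)(7.1⁴)/(8·85.0³·1.9) = 21.15 → N_a = 21
Actual rate k = Gd⁴/(8D³·21) = 1.9138 N/mm
Working load F = kδ = 1.9138·52 = 99.516 N
C = 85.0/7.1 = 11.9718; K_W = (4C−1)/(4C−4)+0.615/C = 1.1197
τ_max = K_W·8FD/(πd³) = 1.1197·60.183 = 67.389 MPa
τ_max ≤ 94.2 MPa → acceptable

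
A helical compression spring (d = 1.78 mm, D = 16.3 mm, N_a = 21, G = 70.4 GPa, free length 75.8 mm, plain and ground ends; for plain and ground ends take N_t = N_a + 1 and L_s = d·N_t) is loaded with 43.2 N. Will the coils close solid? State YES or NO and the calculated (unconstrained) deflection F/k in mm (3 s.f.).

k = Gd⁴/(8D³N_a) = (70.4×10³)(1.78⁴)/(8·16.3³·21) = 0.97136 N/mm
N_t = 22; L_s = 1.78·22 = 39.16 mm; δ_solid = L₀ − L_s = 75.8 − 39.16 = 36.64 mm
δ = F/k = 43.2/0.97136 = 44.474 mm
δ ≥ δ_solid → spring goes solid

YES, δ = 44.5 mm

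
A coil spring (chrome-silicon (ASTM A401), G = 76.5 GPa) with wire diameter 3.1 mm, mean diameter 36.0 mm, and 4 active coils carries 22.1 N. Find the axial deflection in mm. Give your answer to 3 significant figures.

k = Gd⁴/(8D³N_a) = (76.5×10³)(3.1⁴)/(8·36.0³·4) = 4.7321 N/mm
δ = F/k = 22.1 / 4.7321 = 4.6703 mm

4.67 mm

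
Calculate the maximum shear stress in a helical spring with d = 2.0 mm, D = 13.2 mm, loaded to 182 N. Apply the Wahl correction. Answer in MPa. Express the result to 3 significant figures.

Spring index C = D/d = 13.2/2.0 = 6.6000
K_W = (4C−1)/(4C−4) + 0.615/C = 25.400/22.400 + 0.0932 = 1.2271
τ₀ = 8FD/(πd³) = 8·182·13.2/(π·2.0³) = 19219.2/25.133 = 764.71 MPa
τ_max = K·τ₀ = 1.2271 × 764.71 = 938.38 MPa

938 MPa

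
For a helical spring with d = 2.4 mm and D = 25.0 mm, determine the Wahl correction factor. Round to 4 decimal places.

1.1387

C = D/d = 25.0/2.4 = 10.4167
K_W = (4C−1)/(4C−4) + 0.615/C = 40.667/37.667 + 0.0590 = 1.1387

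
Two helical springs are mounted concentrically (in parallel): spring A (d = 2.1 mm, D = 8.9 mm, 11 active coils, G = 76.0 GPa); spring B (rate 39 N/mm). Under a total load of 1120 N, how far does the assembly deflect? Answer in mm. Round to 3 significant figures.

k_A = Gd⁴/(8D³N_a) = (76.0×10³)(2.1⁴)/(8·8.9³·11) = 23.825 N/mm
Parallel: k_eq = 23.825 + 39 = 62.825 N/mm
δ = F/k_eq = 1120/62.825 = 17.827 mm

17.8 mm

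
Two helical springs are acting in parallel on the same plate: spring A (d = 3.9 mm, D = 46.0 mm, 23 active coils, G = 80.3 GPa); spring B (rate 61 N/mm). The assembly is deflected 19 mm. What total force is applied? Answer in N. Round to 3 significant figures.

k_A = Gd⁴/(8D³N_a) = (80.3×10³)(3.9⁴)/(8·46.0³·23) = 1.0372 N/mm
Parallel: k_eq = 1.0372 + 61 = 62.037 N/mm
F = k_eq·δ = 62.037·19 = 1178.7 N

1180 N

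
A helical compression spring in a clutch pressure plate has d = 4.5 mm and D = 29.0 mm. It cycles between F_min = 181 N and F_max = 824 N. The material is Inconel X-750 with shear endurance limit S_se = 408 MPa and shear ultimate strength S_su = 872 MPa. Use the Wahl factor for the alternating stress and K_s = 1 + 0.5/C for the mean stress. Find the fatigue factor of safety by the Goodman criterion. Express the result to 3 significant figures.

0.775

C = D/d = 29.0/4.5 = 6.4444; K_W = (4C−1)/(4C−4)+0.615/C = 1.2332; K_s = 1+0.5/C = 1.0776
F_a = (F_max−F_min)/2 = 321.5 N; F_m = (F_max+F_min)/2 = 502.5 N
τ_a = K_W·8F_aD/(πd³) = 1.2332 × 260.54 = 321.3 MPa
τ_m = K_s·8F_mD/(πd³) = 1.0776 × 407.23 = 438.82 MPa
Goodman: 1/n_f = τ_a/S_se + τ_m/S_su = 321.3/408 + 438.82/872 = 0.78750 + 0.50324 = 1.2907
n_f = 1/1.2907 = 0.7748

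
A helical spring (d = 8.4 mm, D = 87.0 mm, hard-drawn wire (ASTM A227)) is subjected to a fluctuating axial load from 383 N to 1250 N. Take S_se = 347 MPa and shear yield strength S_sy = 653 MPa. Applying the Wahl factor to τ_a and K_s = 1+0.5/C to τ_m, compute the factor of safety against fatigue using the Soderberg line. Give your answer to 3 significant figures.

0.978

C = D/d = 87.0/8.4 = 10.3571; K_W = (4C−1)/(4C−4)+0.615/C = 1.1395; K_s = 1+0.5/C = 1.0483
F_a = (F_max−F_min)/2 = 433.5 N; F_m = (F_max+F_min)/2 = 816.5 N
τ_a = K_W·8F_aD/(πd³) = 1.1395 × 162.04 = 184.64 MPa
τ_m = K_s·8F_mD/(πd³) = 1.0483 × 305.2 = 319.93 MPa
Soderberg: 1/n_f = τ_a/S_se + τ_m/S_sy = 184.64/347 + 319.93/653 = 0.53212 + 0.48994 = 1.0221
n_f = 1/1.0221 = 0.9784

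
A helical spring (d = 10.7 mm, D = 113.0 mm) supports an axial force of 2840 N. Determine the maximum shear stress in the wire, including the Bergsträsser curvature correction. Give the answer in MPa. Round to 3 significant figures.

Spring index C = D/d = 113.0/10.7 = 10.5607
K_B = (4C+2)/(4C−3) = 44.243/39.243 = 1.1274
τ₀ = 8FD/(πd³) = 8·2840·113.0/(π·10.7³) = 2.56736e+06/3848.6 = 667.09 MPa
τ_max = K·τ₀ = 1.1274 × 667.09 = 752.09 MPa

752 MPa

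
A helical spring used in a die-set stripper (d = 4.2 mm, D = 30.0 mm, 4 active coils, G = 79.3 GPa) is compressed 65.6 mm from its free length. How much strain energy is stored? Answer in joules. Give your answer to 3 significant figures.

61.5 J

k = Gd⁴/(8D³N_a) = (79.3×10³)(4.2⁴)/(8·30.0³·4) = 28.56 N/mm
U = ½kδ² = 0.5 × 28.56 × 65.6² = 61452 N·mm = 61.452 J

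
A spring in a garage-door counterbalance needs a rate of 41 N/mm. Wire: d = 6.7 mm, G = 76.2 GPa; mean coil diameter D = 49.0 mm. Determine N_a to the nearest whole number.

N_a = Gd⁴/(8D³k) = (76.2×10³ × 6.7⁴)/(8 × 49.0³ × 41)
    = 1.53552e+08 / 3.85889e+07 = 3.979 → 4 coils

4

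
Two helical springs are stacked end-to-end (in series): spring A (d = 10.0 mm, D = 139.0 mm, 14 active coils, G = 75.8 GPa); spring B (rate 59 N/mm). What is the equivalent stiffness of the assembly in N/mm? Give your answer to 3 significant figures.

k_A = Gd⁴/(8D³N_a) = (75.8×10³)(10.0⁴)/(8·139.0³·14) = 2.52 N/mm
Series: 1/k_eq = 1/2.52 + 1/59 = 0.41377; k_eq = 2.4168 N/mm

2.42 N/mm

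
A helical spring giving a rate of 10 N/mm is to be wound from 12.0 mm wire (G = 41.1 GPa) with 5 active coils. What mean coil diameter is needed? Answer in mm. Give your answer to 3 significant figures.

D = (Gd⁴/(8N_a·k))^(1/3) = (41.1×10³·12.0⁴/(8·5·10))^(1/3)
  = (2.13062e+06)^(1/3) = 128.6774 mm

129 mm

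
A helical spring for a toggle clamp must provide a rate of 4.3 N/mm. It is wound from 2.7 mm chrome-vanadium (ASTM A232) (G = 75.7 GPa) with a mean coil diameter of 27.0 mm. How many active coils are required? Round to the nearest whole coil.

6

N_a = Gd⁴/(8D³k) = (75.7×10³ × 2.7⁴)/(8 × 27.0³ × 4.3)
    = 4.02301e+06 / 677095 = 5.942 → 6 coils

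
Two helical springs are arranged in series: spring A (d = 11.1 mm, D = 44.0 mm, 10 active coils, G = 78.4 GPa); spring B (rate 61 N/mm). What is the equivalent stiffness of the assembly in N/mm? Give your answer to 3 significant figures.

k_A = Gd⁴/(8D³N_a) = (78.4×10³)(11.1⁴)/(8·44.0³·10) = 174.65 N/mm
Series: 1/k_eq = 1/174.65 + 1/61 = 0.022119; k_eq = 45.209 N/mm

45.2 N/mm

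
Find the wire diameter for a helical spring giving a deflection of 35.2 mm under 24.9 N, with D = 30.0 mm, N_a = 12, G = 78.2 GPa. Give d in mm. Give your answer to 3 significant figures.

2.20 mm

Required rate k = F/δ = 24.9/35.2 = 0.70739 N/mm
d = (8D³N_a·k / G)^(1/4) = (8·30.0³·12·0.70739 / (78.2×10³))^0.25
  = (23.447)^0.25 = 2.2005 mm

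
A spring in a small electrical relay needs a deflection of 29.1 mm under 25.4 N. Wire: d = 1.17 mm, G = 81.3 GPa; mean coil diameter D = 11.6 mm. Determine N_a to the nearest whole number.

Required rate k = F/δ = 25.4/29.1 = 0.87285 N/mm
N_a = Gd⁴/(8D³k) = (81.3×10³ × 1.17⁴)/(8 × 11.6³ × 0.87285)
    = 152347 / 10899.5 = 13.98 → 14 coils

14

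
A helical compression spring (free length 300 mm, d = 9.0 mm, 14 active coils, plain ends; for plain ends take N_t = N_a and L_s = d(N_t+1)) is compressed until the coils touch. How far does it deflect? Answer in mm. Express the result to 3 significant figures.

165 mm

N_t = 14; L_s = 9.0·15 = 135 mm
δ_solid = L₀ − L_s = 300 − 135 = 165 mm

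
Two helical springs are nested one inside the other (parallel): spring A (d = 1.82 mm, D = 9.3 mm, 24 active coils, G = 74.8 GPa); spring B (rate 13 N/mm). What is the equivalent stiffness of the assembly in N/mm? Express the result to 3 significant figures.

k_A = Gd⁴/(8D³N_a) = (74.8×10³)(1.82⁴)/(8·9.3³·24) = 5.3142 N/mm
Parallel: k_eq = 5.3142 + 13 = 18.314 N/mm

18.3 N/mm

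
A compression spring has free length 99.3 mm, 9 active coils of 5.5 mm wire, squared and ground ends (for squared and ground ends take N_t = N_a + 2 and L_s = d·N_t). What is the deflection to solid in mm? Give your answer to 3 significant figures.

N_t = 11; L_s = 5.5·11 = 60.5 mm
δ_solid = L₀ − L_s = 99.3 − 60.5 = 38.8 mm

38.8 mm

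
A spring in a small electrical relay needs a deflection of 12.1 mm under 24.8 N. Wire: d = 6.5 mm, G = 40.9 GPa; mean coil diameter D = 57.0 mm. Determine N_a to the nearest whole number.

24

Required rate k = F/δ = 24.8/12.1 = 2.0496 N/mm
N_a = Gd⁴/(8D³k) = (40.9×10³ × 6.5⁴)/(8 × 57.0³ × 2.0496)
    = 7.30091e+07 / 3.03655e+06 = 24.04 → 24 coils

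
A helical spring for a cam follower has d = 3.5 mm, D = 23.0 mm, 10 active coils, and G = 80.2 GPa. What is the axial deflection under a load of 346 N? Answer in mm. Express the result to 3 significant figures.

k = Gd⁴/(8D³N_a) = (80.2×10³)(3.5⁴)/(8·23.0³·10) = 12.364 N/mm
δ = F/k = 346 / 12.364 = 27.984 mm

28.0 mm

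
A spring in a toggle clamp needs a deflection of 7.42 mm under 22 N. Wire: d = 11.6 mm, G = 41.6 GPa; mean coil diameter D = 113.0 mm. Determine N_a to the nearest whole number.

Required rate k = F/δ = 22/7.42 = 2.965 N/mm
N_a = Gd⁴/(8D³k) = (41.6×10³ × 11.6⁴)/(8 × 113.0³ × 2.965)
    = 7.53226e+08 / 3.42251e+07 = 22.01 → 22 coils

22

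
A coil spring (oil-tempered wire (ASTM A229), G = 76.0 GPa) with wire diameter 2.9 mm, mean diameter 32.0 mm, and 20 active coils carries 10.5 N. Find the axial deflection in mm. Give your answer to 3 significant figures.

10.2 mm

k = Gd⁴/(8D³N_a) = (76.0×10³)(2.9⁴)/(8·32.0³·20) = 1.0253 N/mm
δ = F/k = 10.5 / 1.0253 = 10.241 mm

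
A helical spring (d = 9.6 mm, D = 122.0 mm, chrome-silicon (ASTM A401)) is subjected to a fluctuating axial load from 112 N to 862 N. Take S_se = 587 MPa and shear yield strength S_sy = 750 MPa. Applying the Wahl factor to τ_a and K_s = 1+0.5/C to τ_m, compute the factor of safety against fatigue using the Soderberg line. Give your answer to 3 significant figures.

2.06

C = D/d = 122.0/9.6 = 12.7083; K_W = (4C−1)/(4C−4)+0.615/C = 1.1125; K_s = 1+0.5/C = 1.0393
F_a = (F_max−F_min)/2 = 375 N; F_m = (F_max+F_min)/2 = 487 N
τ_a = K_W·8F_aD/(πd³) = 1.1125 × 131.68 = 146.49 MPa
τ_m = K_s·8F_mD/(πd³) = 1.0393 × 171.01 = 177.74 MPa
Soderberg: 1/n_f = τ_a/S_se + τ_m/S_sy = 146.49/587 + 177.74/750 = 0.24955 + 0.23698 = 0.48653
n_f = 1/0.48653 = 2.055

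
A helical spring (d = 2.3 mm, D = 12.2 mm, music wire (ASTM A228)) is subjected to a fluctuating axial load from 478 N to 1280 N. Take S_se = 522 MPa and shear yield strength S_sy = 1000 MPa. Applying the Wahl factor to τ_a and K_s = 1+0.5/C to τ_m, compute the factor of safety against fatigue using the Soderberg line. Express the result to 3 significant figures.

C = D/d = 12.2/2.3 = 5.3043; K_W = (4C−1)/(4C−4)+0.615/C = 1.2902; K_s = 1+0.5/C = 1.0943
F_a = (F_max−F_min)/2 = 401 N; F_m = (F_max+F_min)/2 = 879 N
τ_a = K_W·8F_aD/(πd³) = 1.2902 × 1023.9 = 1321 MPa
τ_m = K_s·8F_mD/(πd³) = 1.0943 × 2244.4 = 2456 MPa
Soderberg: 1/n_f = τ_a/S_se + τ_m/S_sy = 1321/522 + 2456/1000 = 2.53071 + 2.45599 = 4.9867
n_f = 1/4.9867 = 0.2005

0.201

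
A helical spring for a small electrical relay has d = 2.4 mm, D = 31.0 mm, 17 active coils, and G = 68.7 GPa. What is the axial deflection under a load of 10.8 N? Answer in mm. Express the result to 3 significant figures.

19.2 mm

k = Gd⁴/(8D³N_a) = (68.7×10³)(2.4⁴)/(8·31.0³·17) = 0.56257 N/mm
δ = F/k = 10.8 / 0.56257 = 19.198 mm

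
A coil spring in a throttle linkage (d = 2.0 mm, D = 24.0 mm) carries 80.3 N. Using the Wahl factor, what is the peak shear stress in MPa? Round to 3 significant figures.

Spring index C = D/d = 24.0/2.0 = 12.0000
K_W = (4C−1)/(4C−4) + 0.615/C = 47.000/44.000 + 0.0512 = 1.1194
τ₀ = 8FD/(πd³) = 8·80.3·24.0/(π·2.0³) = 15417.6/25.133 = 613.45 MPa
τ_max = K·τ₀ = 1.1194 × 613.45 = 686.71 MPa

687 MPa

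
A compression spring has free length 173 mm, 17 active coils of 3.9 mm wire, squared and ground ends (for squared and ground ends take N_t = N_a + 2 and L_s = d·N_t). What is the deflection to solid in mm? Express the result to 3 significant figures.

98.9 mm

N_t = 19; L_s = 3.9·19 = 74.1 mm
δ_solid = L₀ − L_s = 173 − 74.1 = 98.9 mm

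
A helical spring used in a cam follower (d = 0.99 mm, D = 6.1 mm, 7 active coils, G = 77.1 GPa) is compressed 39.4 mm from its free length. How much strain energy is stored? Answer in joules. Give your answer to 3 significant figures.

k = Gd⁴/(8D³N_a) = (77.1×10³)(0.99⁴)/(8·6.1³·7) = 5.8266 N/mm
U = ½kδ² = 0.5 × 5.8266 × 39.4² = 4522.5 N·mm = 4.5225 J

4.52 J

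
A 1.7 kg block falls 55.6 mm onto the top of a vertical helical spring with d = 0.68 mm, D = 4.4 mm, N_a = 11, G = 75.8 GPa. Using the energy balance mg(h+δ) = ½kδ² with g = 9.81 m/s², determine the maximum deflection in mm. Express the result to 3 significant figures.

k = Gd⁴/(8D³N_a) = (75.8×10³)(0.68⁴)/(8·4.4³·11) = 2.162 N/mm
W = mg = 1.7 × 9.81 = 16.677 N
½kδ² − Wδ − Wh = 0 → δ = (W + √(W² + 2kWh))/k
δ = (16.677 + √(278.12 + 4009.47))/2.162 = (16.677 + 65.48)/2.162 = 38 mm

38.0 mm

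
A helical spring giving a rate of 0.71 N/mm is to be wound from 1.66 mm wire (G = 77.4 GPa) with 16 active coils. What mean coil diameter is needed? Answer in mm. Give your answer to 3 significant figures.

18.6 mm

D = (Gd⁴/(8N_a·k))^(1/3) = (77.4×10³·1.66⁴/(8·16·0.71))^(1/3)
  = (6467.03)^(1/3) = 18.6309 mm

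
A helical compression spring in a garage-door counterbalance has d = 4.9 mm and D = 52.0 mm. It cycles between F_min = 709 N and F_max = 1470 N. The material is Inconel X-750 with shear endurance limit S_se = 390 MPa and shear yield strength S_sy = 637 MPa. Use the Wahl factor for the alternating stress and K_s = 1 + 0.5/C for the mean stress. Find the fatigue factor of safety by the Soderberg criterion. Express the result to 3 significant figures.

C = D/d = 52.0/4.9 = 10.6122; K_W = (4C−1)/(4C−4)+0.615/C = 1.1360; K_s = 1+0.5/C = 1.0471
F_a = (F_max−F_min)/2 = 380.5 N; F_m = (F_max+F_min)/2 = 1089.5 N
τ_a = K_W·8F_aD/(πd³) = 1.1360 × 428.26 = 486.5 MPa
τ_m = K_s·8F_mD/(πd³) = 1.0471 × 1226.3 = 1284 MPa
Soderberg: 1/n_f = τ_a/S_se + τ_m/S_sy = 486.5/390 + 1284/637 = 1.24743 + 2.01575 = 3.2632
n_f = 1/3.2632 = 0.3064

0.306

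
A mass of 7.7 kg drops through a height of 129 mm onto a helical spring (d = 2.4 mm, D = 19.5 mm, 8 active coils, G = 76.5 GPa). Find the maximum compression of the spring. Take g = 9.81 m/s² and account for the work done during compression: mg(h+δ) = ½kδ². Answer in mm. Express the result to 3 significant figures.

k = Gd⁴/(8D³N_a) = (76.5×10³)(2.4⁴)/(8·19.5³·8) = 5.3484 N/mm
W = mg = 7.7 × 9.81 = 75.537 N
½kδ² − Wδ − Wh = 0 → δ = (W + √(W² + 2kWh))/k
δ = (75.537 + √(5705.8 + 104232))/5.3484 = (75.537 + 331.57)/5.3484 = 76.118 mm

76.1 mm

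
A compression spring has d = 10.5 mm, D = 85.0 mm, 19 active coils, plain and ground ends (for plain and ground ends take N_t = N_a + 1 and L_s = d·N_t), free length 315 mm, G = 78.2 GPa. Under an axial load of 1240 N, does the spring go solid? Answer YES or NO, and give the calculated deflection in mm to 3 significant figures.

YES, δ = 122 mm

k = Gd⁴/(8D³N_a) = (78.2×10³)(10.5⁴)/(8·85.0³·19) = 10.183 N/mm
N_t = 20; L_s = 10.5·20 = 210 mm; δ_solid = L₀ − L_s = 315 − 210 = 105 mm
δ = F/k = 1240/10.183 = 121.77 mm
δ ≥ δ_solid → spring goes solid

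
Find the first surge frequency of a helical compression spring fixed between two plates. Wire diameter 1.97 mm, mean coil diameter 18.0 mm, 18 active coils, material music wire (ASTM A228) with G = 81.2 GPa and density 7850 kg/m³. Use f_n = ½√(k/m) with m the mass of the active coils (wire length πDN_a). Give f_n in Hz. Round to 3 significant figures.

k = Gd⁴/(8D³N_a) = (81.2×10³)(1.97⁴)/(8·18.0³·18) = 1.4563 N/mm = 1456.3 N/m
Wire length L = πDN_a = π·18.0·18 = 1017.9 mm
m = ρ·(πd²/4)·L = 7850 × 3.0481×10⁻⁶ m² × 1.0179 m = 0.024355 kg
f_n = ½√(k/m) = 0.5·√(1456.3/0.024355) = 0.5·√(59794) = 122.26 Hz

122 Hz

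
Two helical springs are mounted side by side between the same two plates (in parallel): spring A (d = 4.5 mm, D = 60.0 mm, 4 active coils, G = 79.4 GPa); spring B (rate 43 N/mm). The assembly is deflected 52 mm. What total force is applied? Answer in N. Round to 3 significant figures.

2480 N

k_A = Gd⁴/(8D³N_a) = (79.4×10³)(4.5⁴)/(8·60.0³·4) = 4.7105 N/mm
Parallel: k_eq = 4.7105 + 43 = 47.71 N/mm
F = k_eq·δ = 47.71·52 = 2480.9 N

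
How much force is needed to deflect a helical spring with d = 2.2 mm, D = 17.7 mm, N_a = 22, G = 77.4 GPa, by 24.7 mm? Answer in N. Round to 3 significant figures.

45.9 N

k = Gd⁴/(8D³N_a) = (77.4×10³)(2.2⁴)/(8·17.7³·22) = 1.8578 N/mm
F = k·δ = 1.8578 × 24.7 = 45.888 N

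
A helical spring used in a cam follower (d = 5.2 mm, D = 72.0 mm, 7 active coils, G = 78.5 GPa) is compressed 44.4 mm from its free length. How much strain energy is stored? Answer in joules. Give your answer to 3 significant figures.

k = Gd⁴/(8D³N_a) = (78.5×10³)(5.2⁴)/(8·72.0³·7) = 2.746 N/mm
U = ½kδ² = 0.5 × 2.746 × 44.4² = 2706.7 N·mm = 2.7067 J

2.71 J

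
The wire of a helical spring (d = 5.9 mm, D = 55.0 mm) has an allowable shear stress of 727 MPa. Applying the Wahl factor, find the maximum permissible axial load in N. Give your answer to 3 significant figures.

C = D/d = 55.0/5.9 = 9.3220
K_W = (4C−1)/(4C−4) + 0.615/C = 36.288/33.288 + 0.0660 = 1.1561
τ_max = K·8FD/(πd³) → F_max = τ_allow·πd³/(8DK)
F_max = 727·π·5.9³/(8·55.0·1.1561) = 4.6907e+05/508.68 = 922.13 N

922 N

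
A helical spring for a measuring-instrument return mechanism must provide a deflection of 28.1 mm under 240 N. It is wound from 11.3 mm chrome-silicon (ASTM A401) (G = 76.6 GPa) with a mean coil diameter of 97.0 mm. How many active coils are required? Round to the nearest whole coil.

Required rate k = F/δ = 240/28.1 = 8.5409 N/mm
N_a = Gd⁴/(8D³k) = (76.6×10³ × 11.3⁴)/(8 × 97.0³ × 8.5409)
    = 1.24894e+09 / 6.23606e+07 = 20.03 → 20 coils

20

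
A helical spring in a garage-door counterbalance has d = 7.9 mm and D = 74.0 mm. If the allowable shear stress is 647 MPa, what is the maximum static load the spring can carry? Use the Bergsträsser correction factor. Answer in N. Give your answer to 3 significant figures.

C = D/d = 74.0/7.9 = 9.3671
K_B = (4C+2)/(4C−3) = 39.468/34.468 = 1.1451
τ_max = K·8FD/(πd³) → F_max = τ_allow·πd³/(8DK)
F_max = 647·π·7.9³/(8·74.0·1.1451) = 1.0022e+06/677.88 = 1478.4 N

1480 N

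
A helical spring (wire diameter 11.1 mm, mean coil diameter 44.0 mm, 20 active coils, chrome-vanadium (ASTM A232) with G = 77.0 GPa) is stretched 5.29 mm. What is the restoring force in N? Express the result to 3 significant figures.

k = Gd⁴/(8D³N_a) = (77.0×10³)(11.1⁴)/(8·44.0³·20) = 85.764 N/mm
F = k·δ = 85.764 × 5.29 = 453.69 N

454 N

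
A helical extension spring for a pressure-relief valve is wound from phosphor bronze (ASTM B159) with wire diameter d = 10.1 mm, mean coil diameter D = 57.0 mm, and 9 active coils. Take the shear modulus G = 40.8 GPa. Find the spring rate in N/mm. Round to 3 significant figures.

k = Gd⁴/(8D³N_a) = (40.8×10³ × 10.1⁴) / (8 × 57.0³ × 9)
  = 4.24566e+08 / 1.33339e+07 = 31.841 N/mm

31.8 N/mm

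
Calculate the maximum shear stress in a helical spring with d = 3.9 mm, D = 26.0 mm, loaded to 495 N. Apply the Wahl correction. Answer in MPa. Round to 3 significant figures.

Spring index C = D/d = 26.0/3.9 = 6.6667
K_W = (4C−1)/(4C−4) + 0.615/C = 25.667/22.667 + 0.0922 = 1.2246
τ₀ = 8FD/(πd³) = 8·495·26.0/(π·3.9³) = 102960/186.36 = 552.49 MPa
τ_max = K·τ₀ = 1.2246 × 552.49 = 676.58 MPa

677 MPa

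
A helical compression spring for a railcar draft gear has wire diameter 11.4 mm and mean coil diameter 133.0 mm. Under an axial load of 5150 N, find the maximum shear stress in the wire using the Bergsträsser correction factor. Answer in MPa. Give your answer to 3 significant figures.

1310 MPa

Spring index C = D/d = 133.0/11.4 = 11.6667
K_B = (4C+2)/(4C−3) = 48.667/43.667 = 1.1145
τ₀ = 8FD/(πd³) = 8·5150·133.0/(π·11.4³) = 5.4796e+06/4654.4 = 1177.3 MPa
τ_max = K·τ₀ = 1.1145 × 1177.3 = 1312.1 MPa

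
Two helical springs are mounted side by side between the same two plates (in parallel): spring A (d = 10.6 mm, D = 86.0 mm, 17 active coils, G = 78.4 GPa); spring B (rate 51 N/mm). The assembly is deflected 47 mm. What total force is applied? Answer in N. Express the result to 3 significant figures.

2930 N

k_A = Gd⁴/(8D³N_a) = (78.4×10³)(10.6⁴)/(8·86.0³·17) = 11.442 N/mm
Parallel: k_eq = 11.442 + 51 = 62.442 N/mm
F = k_eq·δ = 62.442·47 = 2934.8 N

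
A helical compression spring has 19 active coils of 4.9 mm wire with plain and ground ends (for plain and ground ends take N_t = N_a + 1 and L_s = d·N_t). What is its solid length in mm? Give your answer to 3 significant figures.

plain and ground ends: N_t = N_a + 1 = 19 + 1 = 20
L_s = d·N_t = 4.9 × 20 = 98 mm

98.0 mm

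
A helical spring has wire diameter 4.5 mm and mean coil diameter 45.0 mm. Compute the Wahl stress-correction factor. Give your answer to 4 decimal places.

1.1448

C = D/d = 45.0/4.5 = 10.0000
K_W = (4C−1)/(4C−4) + 0.615/C = 39.000/36.000 + 0.0615 = 1.1448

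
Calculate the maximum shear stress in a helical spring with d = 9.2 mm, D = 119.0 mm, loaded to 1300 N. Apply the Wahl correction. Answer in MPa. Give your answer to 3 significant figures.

Spring index C = D/d = 119.0/9.2 = 12.9348
K_W = (4C−1)/(4C−4) + 0.615/C = 50.739/47.739 + 0.0475 = 1.1104
τ₀ = 8FD/(πd³) = 8·1300·119.0/(π·9.2³) = 1.2376e+06/2446.3 = 505.9 MPa
τ_max = K·τ₀ = 1.1104 × 505.9 = 561.75 MPa

562 MPa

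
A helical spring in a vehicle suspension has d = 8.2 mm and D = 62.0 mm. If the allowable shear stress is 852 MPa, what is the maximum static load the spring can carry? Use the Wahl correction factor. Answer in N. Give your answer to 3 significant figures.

C = D/d = 62.0/8.2 = 7.5610
K_W = (4C−1)/(4C−4) + 0.615/C = 29.244/26.244 + 0.0813 = 1.1957
τ_max = K·8FD/(πd³) → F_max = τ_allow·πd³/(8DK)
F_max = 852·π·8.2³/(8·62.0·1.1957) = 1.4758e+06/593.04 = 2488.5 N

2490 N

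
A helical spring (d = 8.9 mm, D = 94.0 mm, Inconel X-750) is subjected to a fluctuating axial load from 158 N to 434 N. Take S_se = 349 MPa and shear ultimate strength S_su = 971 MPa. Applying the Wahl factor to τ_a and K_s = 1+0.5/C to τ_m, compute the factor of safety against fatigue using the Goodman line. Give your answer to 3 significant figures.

3.83

C = D/d = 94.0/8.9 = 10.5618; K_W = (4C−1)/(4C−4)+0.615/C = 1.1367; K_s = 1+0.5/C = 1.0473
F_a = (F_max−F_min)/2 = 138 N; F_m = (F_max+F_min)/2 = 296 N
τ_a = K_W·8F_aD/(πd³) = 1.1367 × 46.857 = 53.261 MPa
τ_m = K_s·8F_mD/(πd³) = 1.0473 × 100.51 = 105.26 MPa
Goodman: 1/n_f = τ_a/S_se + τ_m/S_su = 53.261/349 + 105.26/971 = 0.15261 + 0.10841 = 0.26102
n_f = 1/0.26102 = 3.831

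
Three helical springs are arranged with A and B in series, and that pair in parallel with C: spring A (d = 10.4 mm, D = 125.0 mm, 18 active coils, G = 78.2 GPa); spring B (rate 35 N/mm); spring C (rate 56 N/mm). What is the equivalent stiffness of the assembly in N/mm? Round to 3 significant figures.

k_A = Gd⁴/(8D³N_a) = (78.2×10³)(10.4⁴)/(8·125.0³·18) = 3.2527 N/mm
Springs A,B series: k_AB = 1/(1/3.2527+1/35) = 2.9761 N/mm; parallel with C: k_eq = 2.9761+56 = 58.976 N/mm

59.0 N/mm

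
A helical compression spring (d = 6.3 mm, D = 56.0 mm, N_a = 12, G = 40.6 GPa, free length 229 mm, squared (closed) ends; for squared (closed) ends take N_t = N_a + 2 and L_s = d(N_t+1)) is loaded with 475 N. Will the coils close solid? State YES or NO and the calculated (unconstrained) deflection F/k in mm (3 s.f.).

k = Gd⁴/(8D³N_a) = (40.6×10³)(6.3⁴)/(8·56.0³·12) = 3.7936 N/mm
N_t = 14; L_s = 6.3·15 = 94.5 mm; δ_solid = L₀ − L_s = 229 − 94.5 = 134.5 mm
δ = F/k = 475/3.7936 = 125.21 mm
δ < δ_solid → spring does not go solid

NO, δ = 125 mm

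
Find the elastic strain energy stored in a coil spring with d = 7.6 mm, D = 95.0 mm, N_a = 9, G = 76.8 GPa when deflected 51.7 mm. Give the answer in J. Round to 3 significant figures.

5.55 J

k = Gd⁴/(8D³N_a) = (76.8×10³)(7.6⁴)/(8·95.0³·9) = 4.1506 N/mm
U = ½kδ² = 0.5 × 4.1506 × 51.7² = 5547.1 N·mm = 5.5471 J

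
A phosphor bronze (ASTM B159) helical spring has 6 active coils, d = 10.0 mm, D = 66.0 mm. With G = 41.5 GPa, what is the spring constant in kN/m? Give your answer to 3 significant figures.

30.1 kN/m

k = Gd⁴/(8D³N_a) = (41.5×10³ × 10.0⁴) / (8 × 66.0³ × 6)
  = 4.15e+08 / 1.37998e+07 = 30.073 N/mm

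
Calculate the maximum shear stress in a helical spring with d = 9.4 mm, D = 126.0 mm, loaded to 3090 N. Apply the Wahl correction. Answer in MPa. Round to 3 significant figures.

1320 MPa

Spring index C = D/d = 126.0/9.4 = 13.4043
K_W = (4C−1)/(4C−4) + 0.615/C = 52.617/49.617 + 0.0459 = 1.1063
τ₀ = 8FD/(πd³) = 8·3090·126.0/(π·9.4³) = 3.11472e+06/2609.4 = 1193.7 MPa
τ_max = K·τ₀ = 1.1063 × 1193.7 = 1320.6 MPa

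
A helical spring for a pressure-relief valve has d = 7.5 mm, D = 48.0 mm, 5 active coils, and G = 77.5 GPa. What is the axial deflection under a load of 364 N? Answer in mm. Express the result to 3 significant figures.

6.57 mm

k = Gd⁴/(8D³N_a) = (77.5×10³)(7.5⁴)/(8·48.0³·5) = 55.432 N/mm
δ = F/k = 364 / 55.432 = 6.5666 mm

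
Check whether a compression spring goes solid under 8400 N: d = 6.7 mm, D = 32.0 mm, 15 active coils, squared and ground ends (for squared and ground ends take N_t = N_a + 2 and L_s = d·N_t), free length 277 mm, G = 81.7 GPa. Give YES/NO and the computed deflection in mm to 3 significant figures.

YES, δ = 201 mm

k = Gd⁴/(8D³N_a) = (81.7×10³)(6.7⁴)/(8·32.0³·15) = 41.869 N/mm
N_t = 17; L_s = 6.7·17 = 113.9 mm; δ_solid = L₀ − L_s = 277 − 113.9 = 163.1 mm
δ = F/k = 8400/41.869 = 200.63 mm
δ ≥ δ_solid → spring goes solid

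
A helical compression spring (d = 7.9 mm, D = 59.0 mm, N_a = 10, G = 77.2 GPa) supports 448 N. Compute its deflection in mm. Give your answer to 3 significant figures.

k = Gd⁴/(8D³N_a) = (77.2×10³)(7.9⁴)/(8·59.0³·10) = 18.301 N/mm
δ = F/k = 448 / 18.301 = 24.479 mm

24.5 mm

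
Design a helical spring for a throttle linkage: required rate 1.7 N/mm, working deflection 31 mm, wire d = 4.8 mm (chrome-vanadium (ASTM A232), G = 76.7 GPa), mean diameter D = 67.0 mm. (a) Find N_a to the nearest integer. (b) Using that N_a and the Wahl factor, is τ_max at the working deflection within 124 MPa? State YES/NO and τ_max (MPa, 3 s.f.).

(a) 10 coils; (b) YES, τ_max = 89.2 MPa

N_a = Gd⁴/(8D³k) = (76.7×10³)(4.8⁴)/(8·67.0³·1.7) = 9.954 → N_a = 10
Actual rate k = Gd⁴/(8D³·10) = 1.6922 N/mm
Working load F = kδ = 1.6922·31 = 52.458 N
C = 67.0/4.8 = 13.9583; K_W = (4C−1)/(4C−4)+0.615/C = 1.1019
τ_max = K_W·8FD/(πd³) = 1.1019·80.928 = 89.178 MPa
τ_max ≤ 124 MPa → acceptable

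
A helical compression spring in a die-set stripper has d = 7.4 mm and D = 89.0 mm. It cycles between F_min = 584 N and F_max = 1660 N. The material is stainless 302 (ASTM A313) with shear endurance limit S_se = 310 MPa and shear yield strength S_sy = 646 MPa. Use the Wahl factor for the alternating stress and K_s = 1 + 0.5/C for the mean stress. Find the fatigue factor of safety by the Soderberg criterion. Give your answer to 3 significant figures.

C = D/d = 89.0/7.4 = 12.0270; K_W = (4C−1)/(4C−4)+0.615/C = 1.1191; K_s = 1+0.5/C = 1.0416
F_a = (F_max−F_min)/2 = 538 N; F_m = (F_max+F_min)/2 = 1122 N
τ_a = K_W·8F_aD/(πd³) = 1.1191 × 300.9 = 336.75 MPa
τ_m = K_s·8F_mD/(πd³) = 1.0416 × 627.52 = 653.61 MPa
Soderberg: 1/n_f = τ_a/S_se + τ_m/S_sy = 336.75/310 + 653.61/646 = 1.08628 + 1.01178 = 2.0981
n_f = 1/2.0981 = 0.4766

0.477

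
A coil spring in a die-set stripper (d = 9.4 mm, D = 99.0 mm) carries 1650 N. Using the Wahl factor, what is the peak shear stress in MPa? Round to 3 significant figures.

569 MPa

Spring index C = D/d = 99.0/9.4 = 10.5319
K_W = (4C−1)/(4C−4) + 0.615/C = 41.128/38.128 + 0.0584 = 1.1371
τ₀ = 8FD/(πd³) = 8·1650·99.0/(π·9.4³) = 1.3068e+06/2609.4 = 500.81 MPa
τ_max = K·τ₀ = 1.1371 × 500.81 = 569.46 MPa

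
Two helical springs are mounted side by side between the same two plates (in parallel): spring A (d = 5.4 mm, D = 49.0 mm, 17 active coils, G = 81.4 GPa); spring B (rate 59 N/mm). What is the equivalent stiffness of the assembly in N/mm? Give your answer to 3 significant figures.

63.3 N/mm

k_A = Gd⁴/(8D³N_a) = (81.4×10³)(5.4⁴)/(8·49.0³·17) = 4.3259 N/mm
Parallel: k_eq = 4.3259 + 59 = 63.326 N/mm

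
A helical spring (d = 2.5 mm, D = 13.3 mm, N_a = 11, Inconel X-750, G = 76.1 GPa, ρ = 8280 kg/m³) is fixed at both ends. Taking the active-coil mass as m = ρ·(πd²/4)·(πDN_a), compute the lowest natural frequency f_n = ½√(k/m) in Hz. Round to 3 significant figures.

k = Gd⁴/(8D³N_a) = (76.1×10³)(2.5⁴)/(8·13.3³·11) = 14.358 N/mm = 14358 N/m
Wire length L = πDN_a = π·13.3·11 = 459.62 mm
m = ρ·(πd²/4)·L = 8280 × 4.9087×10⁻⁶ m² × 0.45962 m = 0.018681 kg
f_n = ½√(k/m) = 0.5·√(14358/0.018681) = 0.5·√(7.6862e+05) = 438.36 Hz

438 Hz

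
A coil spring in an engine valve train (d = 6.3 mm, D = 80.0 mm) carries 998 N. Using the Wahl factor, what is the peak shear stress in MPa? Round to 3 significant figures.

Spring index C = D/d = 80.0/6.3 = 12.6984
K_W = (4C−1)/(4C−4) + 0.615/C = 49.794/46.794 + 0.0484 = 1.1125
τ₀ = 8FD/(πd³) = 8·998·80.0/(π·6.3³) = 638720/785.55 = 813.09 MPa
τ_max = K·τ₀ = 1.1125 × 813.09 = 904.6 MPa

905 MPa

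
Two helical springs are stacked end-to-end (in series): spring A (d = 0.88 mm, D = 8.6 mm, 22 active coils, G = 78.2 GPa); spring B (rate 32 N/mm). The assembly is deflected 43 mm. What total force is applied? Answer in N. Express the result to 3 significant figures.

k_A = Gd⁴/(8D³N_a) = (78.2×10³)(0.88⁴)/(8·8.6³·22) = 0.41892 N/mm
Series: 1/k_eq = 1/0.41892 + 1/32 = 2.4183; k_eq = 0.41351 N/mm
F = k_eq·δ = 0.41351·43 = 17.781 N

17.8 N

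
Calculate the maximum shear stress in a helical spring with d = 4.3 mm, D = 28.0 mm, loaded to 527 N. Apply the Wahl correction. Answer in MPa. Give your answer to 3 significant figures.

Spring index C = D/d = 28.0/4.3 = 6.5116
K_W = (4C−1)/(4C−4) + 0.615/C = 25.047/22.047 + 0.0944 = 1.2305
τ₀ = 8FD/(πd³) = 8·527·28.0/(π·4.3³) = 118048/249.78 = 472.61 MPa
τ_max = K·τ₀ = 1.2305 × 472.61 = 581.56 MPa

582 MPa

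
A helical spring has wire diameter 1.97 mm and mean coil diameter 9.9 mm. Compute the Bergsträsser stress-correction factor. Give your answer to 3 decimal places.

1.292

C = D/d = 9.9/1.97 = 5.0254
K_B = (4C+2)/(4C−3) = 22.102/17.102 = 1.2924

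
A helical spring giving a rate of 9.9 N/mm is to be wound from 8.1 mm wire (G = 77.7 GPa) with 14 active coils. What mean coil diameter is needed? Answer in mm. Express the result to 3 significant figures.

67.1 mm

D = (Gd⁴/(8N_a·k))^(1/3) = (77.7×10³·8.1⁴/(8·14·9.9))^(1/3)
  = (301653)^(1/3) = 67.0660 mm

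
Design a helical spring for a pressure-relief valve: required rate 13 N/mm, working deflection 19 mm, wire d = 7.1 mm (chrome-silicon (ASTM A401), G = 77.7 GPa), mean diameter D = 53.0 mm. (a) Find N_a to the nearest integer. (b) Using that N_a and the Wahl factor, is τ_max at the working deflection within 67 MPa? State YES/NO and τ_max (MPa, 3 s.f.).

(a) 13 coils; (b) NO, τ_max = 109 MPa

N_a = Gd⁴/(8D³k) = (77.7×10³)(7.1⁴)/(8·53.0³·13) = 12.75 → N_a = 13
Actual rate k = Gd⁴/(8D³·13) = 12.752 N/mm
Working load F = kδ = 12.752·19 = 242.3 N
C = 53.0/7.1 = 7.4648; K_W = (4C−1)/(4C−4)+0.615/C = 1.1984
τ_max = K_W·8FD/(πd³) = 1.1984·91.367 = 109.49 MPa
τ_max > 67 MPa → exceeds allowable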